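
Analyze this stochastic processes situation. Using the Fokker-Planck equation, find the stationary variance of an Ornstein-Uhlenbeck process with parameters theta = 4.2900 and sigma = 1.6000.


Stationary variance = sigma^2 / (2*theta)
= 1.6000^2 / (2*4.2900)
= 2.5600 / 8.5800
= 0.2984

0.2984


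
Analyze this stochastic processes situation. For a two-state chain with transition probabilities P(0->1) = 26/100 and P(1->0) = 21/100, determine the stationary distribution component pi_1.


Stationary distribution: pi_0 = p10/(p01+p10), pi_1 = p01/(p01+p10)
p01 = 0.2600, p10 = 0.2100
pi_1 = 0.5532

0.5532


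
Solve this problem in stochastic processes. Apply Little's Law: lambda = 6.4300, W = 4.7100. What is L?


Little's Law: L = lambda * W
= 6.4300 * 4.7100
= 30.2853

30.2853


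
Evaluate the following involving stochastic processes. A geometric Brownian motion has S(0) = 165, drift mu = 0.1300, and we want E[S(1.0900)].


E[S(t)] = S(0) * exp(mu * t)
= 165 * exp(0.1300 * 1.0900)
= 165 * 1.1522
= 190.1181

190.1181


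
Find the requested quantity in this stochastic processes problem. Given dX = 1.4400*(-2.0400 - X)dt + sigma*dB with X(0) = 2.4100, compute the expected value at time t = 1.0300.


E[X(t)] = mu + (X(0) - mu)*exp(-theta*t)
= -2.0400 + (2.4100 - -2.0400)*exp(-1.4400*1.0300)
= -2.0400 + 4.4500 * 0.2269
= -1.0302

-1.0302


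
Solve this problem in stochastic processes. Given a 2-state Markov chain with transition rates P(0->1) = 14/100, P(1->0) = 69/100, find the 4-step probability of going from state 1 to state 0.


Computing P^4 by matrix multiplication.
P = [[0.8600, 0.1400], [0.6900, 0.3100]]
After raising P to the power 4:
P^4(1,0) = 0.8306

0.8306


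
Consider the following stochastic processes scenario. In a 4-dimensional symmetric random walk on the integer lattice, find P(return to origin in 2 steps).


P(return in 2 steps) = P(reverse first step) = 1/(2d)
= 1/8
= 0.1250

0.1250


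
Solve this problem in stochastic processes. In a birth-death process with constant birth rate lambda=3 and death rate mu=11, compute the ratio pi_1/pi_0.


For birth-death process, pi_n/pi_0 = (lambda/mu)^n
= (3/11)^1
= 0.2727

0.2727


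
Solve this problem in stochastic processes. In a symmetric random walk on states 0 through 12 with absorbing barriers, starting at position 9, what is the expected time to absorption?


For symmetric RW on 0,...,N with absorbing barriers, E(i) = i*(N-i)
E(9) = 9 * 3 = 27

27


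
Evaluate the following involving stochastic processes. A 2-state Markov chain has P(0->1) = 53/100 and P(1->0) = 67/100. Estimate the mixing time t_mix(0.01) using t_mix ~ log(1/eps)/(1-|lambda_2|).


lambda_2 = |1 - p01 - p10| = |1 - 0.5300 - 0.6700| = 0.2000
t_mix ~ log(1/eps)/(1 - |lambda_2|)
= log(100)/(1 - 0.2000) = 4.6052/0.8000
= 5.7565

5.7565


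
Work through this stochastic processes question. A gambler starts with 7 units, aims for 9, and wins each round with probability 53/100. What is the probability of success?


Gambler's ruin formula:
r = q/p = 0.4700/0.5300 = 0.8868
P(win) = (1 - r^i)/(1 - r^N)
= (1 - 0.8868^7)/(1 - 0.8868^9)
= 0.8606

0.8606


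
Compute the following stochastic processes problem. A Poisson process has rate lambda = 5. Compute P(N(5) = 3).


P(N(t)=k) = (lambda*t)^k * exp(-lambda*t) / k!
lambda*t = 25
= 25^3 * exp(-25) / 3!
= 15625 * 1.3888e-11 / 6
= 3.6167e-08

3.6167e-08


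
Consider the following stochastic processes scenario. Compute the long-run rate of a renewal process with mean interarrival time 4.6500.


Long-run renewal rate = 1/E(X)
= 1/4.6500
= 0.2151

0.2151


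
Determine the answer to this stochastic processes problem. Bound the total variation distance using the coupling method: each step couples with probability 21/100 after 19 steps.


TV distance bound <= (1-delta)^n
= (1 - 0.2100)^19
= 0.7900^19
= 0.0113

0.0113


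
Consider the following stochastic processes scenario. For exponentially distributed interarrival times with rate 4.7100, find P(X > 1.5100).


P(X > t) = exp(-lambda * t)
= exp(-4.7100 * 1.5100)
= exp(-7.1121) = 8.1518e-04

8.1518e-04


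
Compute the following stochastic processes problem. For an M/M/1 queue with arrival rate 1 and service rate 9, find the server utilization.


rho = lambda/mu
= 1/9
= 0.1111

0.1111


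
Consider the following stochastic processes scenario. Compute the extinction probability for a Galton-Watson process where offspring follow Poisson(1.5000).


Since mu = 1.5000 > 1, extinction prob q < 1.
Solve s = exp(mu*(s-1)) iteratively.
q = 0.4172

0.4172


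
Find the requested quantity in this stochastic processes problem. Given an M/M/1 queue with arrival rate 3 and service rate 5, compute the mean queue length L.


rho = 3/5 = 0.6000
L = rho/(1-rho)
= 0.6000/0.4000
= 1.5000

1.5000


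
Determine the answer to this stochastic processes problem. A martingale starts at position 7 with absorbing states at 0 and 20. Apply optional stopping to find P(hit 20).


By optional stopping theorem: E(M at tau) = M(0) = 7
P(hit 20)*20 + P(hit 0)*0 = 7
P(hit 20) = (7 - 0)/(20 - 0) = 7/20 = 0.3500

0.3500


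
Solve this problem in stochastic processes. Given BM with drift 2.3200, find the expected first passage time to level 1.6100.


Expected first passage time = a/mu
= 1.6100/2.3200
= 0.6940

0.6940


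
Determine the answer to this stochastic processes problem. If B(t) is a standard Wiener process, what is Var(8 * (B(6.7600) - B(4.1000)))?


Var(alpha*(B(t)-B(s))) = alpha^2 * (t-s)
= 8^2 * (6.7600 - 4.1000)
= 64 * 2.6600
= 170.2400

170.2400


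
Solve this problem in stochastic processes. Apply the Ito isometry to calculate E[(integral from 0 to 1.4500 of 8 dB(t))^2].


By Ito isometry: E[(int f dB)^2] = int f^2 dt
= 8^2 * 1.4500
= 64 * 1.4500 = 92.8000

92.8000


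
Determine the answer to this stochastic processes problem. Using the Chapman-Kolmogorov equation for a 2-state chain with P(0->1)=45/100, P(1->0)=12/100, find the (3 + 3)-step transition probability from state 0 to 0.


P^6 = P^3 * P^3
Computing via matrix multiplication of the transition matrix.
Entry (0,0) of P^6 = 0.2155

0.2155


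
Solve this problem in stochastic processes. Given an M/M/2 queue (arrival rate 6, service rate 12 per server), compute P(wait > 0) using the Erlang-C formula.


a = lambda/mu = 0.5000
rho = a/c = 0.2500
Erlang-C formula applied:
C(c,a) = 0.1000

0.1000


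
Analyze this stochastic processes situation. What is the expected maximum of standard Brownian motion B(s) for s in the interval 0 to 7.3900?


E(max B(s)) = sqrt(2t/pi)
= sqrt(2*7.3900/pi)
= sqrt(4.7046)
= 2.1690

2.1690


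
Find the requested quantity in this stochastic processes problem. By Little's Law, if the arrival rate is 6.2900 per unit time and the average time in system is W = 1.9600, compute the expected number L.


Little's Law: L = lambda * W
= 6.2900 * 1.9600
= 12.3284

12.3284


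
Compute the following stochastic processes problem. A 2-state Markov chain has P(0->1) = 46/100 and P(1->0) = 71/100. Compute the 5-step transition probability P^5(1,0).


Computing P^5 by matrix multiplication.
P = [[0.5400, 0.4600], [0.7100, 0.2900]]
After raising P to the power 5:
P^5(1,0) = 0.6069

0.6069


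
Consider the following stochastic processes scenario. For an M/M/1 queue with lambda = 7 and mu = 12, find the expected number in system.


rho = 7/12 = 0.5833
L = rho/(1-rho)
= 0.5833/0.4167
= 1.4000

1.4000


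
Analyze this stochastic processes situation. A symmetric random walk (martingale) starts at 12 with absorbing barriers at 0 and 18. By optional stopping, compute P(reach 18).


By optional stopping theorem: E(M at tau) = M(0) = 12
P(hit 18)*18 + P(hit 0)*0 = 12
P(hit 18) = (12 - 0)/(18 - 0) = 2/3 = 0.6667

0.6667


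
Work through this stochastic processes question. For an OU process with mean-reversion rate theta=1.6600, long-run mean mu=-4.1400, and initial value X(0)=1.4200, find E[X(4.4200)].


E[X(t)] = mu + (X(0) - mu)*exp(-theta*t)
= -4.1400 + (1.4200 - -4.1400)*exp(-1.6600*4.4200)
= -4.1400 + 5.5600 * 6.5087e-04
= -4.1364

-4.1364


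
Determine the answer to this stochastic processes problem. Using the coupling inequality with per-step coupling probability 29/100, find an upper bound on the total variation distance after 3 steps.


TV distance bound <= (1-delta)^n
= (1 - 0.2900)^3
= 0.7100^3
= 0.3579

0.3579


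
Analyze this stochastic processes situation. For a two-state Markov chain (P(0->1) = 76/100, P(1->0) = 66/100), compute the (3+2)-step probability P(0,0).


P^5 = P^3 * P^2
Computing via matrix multiplication of the transition matrix.
Entry (0,0) of P^5 = 0.4578

0.4578


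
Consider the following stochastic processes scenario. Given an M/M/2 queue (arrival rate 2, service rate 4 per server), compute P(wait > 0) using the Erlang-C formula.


a = lambda/mu = 0.5000
rho = a/c = 0.2500
Erlang-C formula applied:
C(c,a) = 0.1000

0.1000


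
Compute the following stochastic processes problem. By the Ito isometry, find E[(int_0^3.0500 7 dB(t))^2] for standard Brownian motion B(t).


By Ito isometry: E[(int f dB)^2] = int f^2 dt
= 7^2 * 3.0500
= 49 * 3.0500 = 149.4500

149.4500


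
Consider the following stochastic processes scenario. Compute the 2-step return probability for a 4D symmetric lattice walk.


P(return in 2 steps) = P(reverse first step) = 1/(2d)
= 1/8
= 0.1250

0.1250


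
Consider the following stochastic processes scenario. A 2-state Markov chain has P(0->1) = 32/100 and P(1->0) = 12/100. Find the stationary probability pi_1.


Stationary distribution: pi_0 = p10/(p01+p10), pi_1 = p01/(p01+p10)
p01 = 0.3200, p10 = 0.1200
pi_1 = 0.7273

0.7273


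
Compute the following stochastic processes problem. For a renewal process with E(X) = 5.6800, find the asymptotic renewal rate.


Long-run renewal rate = 1/E(X)
= 1/5.6800
= 0.1761

0.1761


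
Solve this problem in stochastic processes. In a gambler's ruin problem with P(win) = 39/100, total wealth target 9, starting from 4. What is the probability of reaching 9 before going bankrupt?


Gambler's ruin formula:
r = q/p = 0.6100/0.3900 = 1.5641
P(win) = (1 - r^i)/(1 - r^N)
= (1 - 1.5641^4)/(1 - 1.5641^9)
= 0.0906

0.0906


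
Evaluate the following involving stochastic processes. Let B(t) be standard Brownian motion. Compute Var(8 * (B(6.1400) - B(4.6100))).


Var(alpha*(B(t)-B(s))) = alpha^2 * (t-s)
= 8^2 * (6.1400 - 4.6100)
= 64 * 1.5300
= 97.9200

97.9200


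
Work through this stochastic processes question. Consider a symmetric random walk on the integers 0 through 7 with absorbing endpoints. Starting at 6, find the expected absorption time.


For symmetric RW on 0,...,N with absorbing barriers, E(i) = i*(N-i)
E(6) = 6 * 1 = 6

6


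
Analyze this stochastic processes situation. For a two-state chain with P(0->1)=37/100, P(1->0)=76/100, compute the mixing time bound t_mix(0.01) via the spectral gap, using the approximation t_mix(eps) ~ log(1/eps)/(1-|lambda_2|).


lambda_2 = |1 - p01 - p10| = |1 - 0.3700 - 0.7600| = 0.1300
t_mix ~ log(1/eps)/(1 - |lambda_2|)
= log(100)/(1 - 0.1300) = 4.6052/0.8700
= 5.2933

5.2933


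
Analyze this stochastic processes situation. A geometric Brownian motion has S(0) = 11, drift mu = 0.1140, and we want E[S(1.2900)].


E[S(t)] = S(0) * exp(mu * t)
= 11 * exp(0.1140 * 1.2900)
= 11 * 1.1584
= 12.7427

12.7427


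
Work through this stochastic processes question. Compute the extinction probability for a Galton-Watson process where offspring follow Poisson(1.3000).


Since mu = 1.3000 > 1, extinction prob q < 1.
Solve s = exp(mu*(s-1)) iteratively.
q = 0.5770

0.5770


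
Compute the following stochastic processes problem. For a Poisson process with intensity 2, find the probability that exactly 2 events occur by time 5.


P(N(t)=k) = (lambda*t)^k * exp(-lambda*t) / k!
lambda*t = 10
= 10^2 * exp(-10) / 2!
= 100 * 4.5400e-05 / 2
= 0.0023

0.0023


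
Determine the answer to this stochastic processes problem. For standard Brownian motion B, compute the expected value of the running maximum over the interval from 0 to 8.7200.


E(max B(s)) = sqrt(2t/pi)
= sqrt(2*8.7200/pi)
= sqrt(5.5513)
= 2.3561

2.3561


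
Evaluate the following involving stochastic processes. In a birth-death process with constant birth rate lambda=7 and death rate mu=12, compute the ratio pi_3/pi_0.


For birth-death process, pi_n/pi_0 = (lambda/mu)^n
= (7/12)^3
= 0.1985

0.1985


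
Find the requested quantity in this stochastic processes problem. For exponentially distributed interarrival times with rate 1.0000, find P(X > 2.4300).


P(X > t) = exp(-lambda * t)
= exp(-1.0000 * 2.4300)
= exp(-2.4300) = 0.0880

0.0880


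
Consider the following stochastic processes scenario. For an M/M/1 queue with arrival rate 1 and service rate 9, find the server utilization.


rho = lambda/mu
= 1/9
= 0.1111

0.1111


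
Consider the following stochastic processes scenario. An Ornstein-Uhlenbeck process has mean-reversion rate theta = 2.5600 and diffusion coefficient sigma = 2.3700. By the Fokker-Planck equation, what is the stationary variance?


Stationary variance = sigma^2 / (2*theta)
= 2.3700^2 / (2*2.5600)
= 5.6169 / 5.1200
= 1.0971

1.0971


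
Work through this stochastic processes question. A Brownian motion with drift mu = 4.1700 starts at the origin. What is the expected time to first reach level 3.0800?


Expected first passage time = a/mu
= 3.0800/4.1700
= 0.7386

0.7386


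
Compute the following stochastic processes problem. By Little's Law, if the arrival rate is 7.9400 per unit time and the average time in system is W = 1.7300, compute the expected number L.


Little's Law: L = lambda * W
= 7.9400 * 1.7300
= 13.7362

13.7362


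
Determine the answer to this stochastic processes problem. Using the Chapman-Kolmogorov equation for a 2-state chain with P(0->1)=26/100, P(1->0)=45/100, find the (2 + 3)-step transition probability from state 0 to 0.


P^5 = P^2 * P^3
Computing via matrix multiplication of the transition matrix.
Entry (0,0) of P^5 = 0.6346

0.6346


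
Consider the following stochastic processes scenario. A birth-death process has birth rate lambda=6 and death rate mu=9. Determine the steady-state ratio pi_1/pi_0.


For birth-death process, pi_n/pi_0 = (lambda/mu)^n
= (6/9)^1
= 0.6667

0.6667


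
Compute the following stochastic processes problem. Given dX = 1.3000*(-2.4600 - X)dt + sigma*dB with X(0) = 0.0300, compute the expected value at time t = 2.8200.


E[X(t)] = mu + (X(0) - mu)*exp(-theta*t)
= -2.4600 + (0.0300 - -2.4600)*exp(-1.3000*2.8200)
= -2.4600 + 2.4900 * 0.0256
= -2.3963

-2.3963


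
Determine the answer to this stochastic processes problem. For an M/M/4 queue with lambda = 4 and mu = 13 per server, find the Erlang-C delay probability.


a = lambda/mu = 0.3077
rho = a/c = 0.0769
Erlang-C formula applied:
C(c,a) = 2.9743e-04

2.9743e-04


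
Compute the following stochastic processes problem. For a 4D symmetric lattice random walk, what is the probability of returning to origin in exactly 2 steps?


P(return in 2 steps) = P(reverse first step) = 1/(2d)
= 1/8
= 0.1250

0.1250


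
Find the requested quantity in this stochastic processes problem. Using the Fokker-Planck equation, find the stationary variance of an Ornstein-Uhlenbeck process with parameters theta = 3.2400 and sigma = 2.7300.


Stationary variance = sigma^2 / (2*theta)
= 2.7300^2 / (2*3.2400)
= 7.4529 / 6.4800
= 1.1501

1.1501


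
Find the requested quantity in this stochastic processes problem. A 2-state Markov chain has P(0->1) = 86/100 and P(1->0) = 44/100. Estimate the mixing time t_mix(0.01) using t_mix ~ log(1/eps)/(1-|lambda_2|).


lambda_2 = |1 - p01 - p10| = |1 - 0.8600 - 0.4400| = 0.3000
t_mix ~ log(1/eps)/(1 - |lambda_2|)
= log(100)/(1 - 0.3000) = 4.6052/0.7000
= 6.5788

6.5788


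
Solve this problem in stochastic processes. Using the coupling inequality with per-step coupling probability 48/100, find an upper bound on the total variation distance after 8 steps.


TV distance bound <= (1-delta)^n
= (1 - 0.4800)^8
= 0.5200^8
= 0.0053

0.0053


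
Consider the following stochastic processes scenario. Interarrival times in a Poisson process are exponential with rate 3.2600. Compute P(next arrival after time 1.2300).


P(X > t) = exp(-lambda * t)
= exp(-3.2600 * 1.2300)
= exp(-4.0098) = 0.0181

0.0181


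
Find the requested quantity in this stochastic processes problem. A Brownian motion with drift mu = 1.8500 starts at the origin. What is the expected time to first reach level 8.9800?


Expected first passage time = a/mu
= 8.9800/1.8500
= 4.8541

4.8541


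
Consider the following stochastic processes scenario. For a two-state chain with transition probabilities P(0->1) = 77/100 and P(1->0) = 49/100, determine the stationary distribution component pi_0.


Stationary distribution: pi_0 = p10/(p01+p10), pi_1 = p01/(p01+p10)
p01 = 0.7700, p10 = 0.4900
pi_0 = 0.3889

0.3889


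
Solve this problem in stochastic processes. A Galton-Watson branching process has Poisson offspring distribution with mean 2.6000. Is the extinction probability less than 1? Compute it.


Since mu = 2.6000 > 1, extinction prob q < 1.
Solve s = exp(mu*(s-1)) iteratively.
q = 0.0951

0.0951


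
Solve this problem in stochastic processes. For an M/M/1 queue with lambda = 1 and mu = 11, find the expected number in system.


rho = 1/11 = 0.0909
L = rho/(1-rho)
= 0.0909/0.9091
= 0.1000

0.1000


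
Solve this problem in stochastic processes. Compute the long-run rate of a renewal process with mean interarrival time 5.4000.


Long-run renewal rate = 1/E(X)
= 1/5.4000
= 0.1852

0.1852


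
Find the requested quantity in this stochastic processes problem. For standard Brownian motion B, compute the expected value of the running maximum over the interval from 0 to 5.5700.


E(max B(s)) = sqrt(2t/pi)
= sqrt(2*5.5700/pi)
= sqrt(3.5460)
= 1.8831

1.8831


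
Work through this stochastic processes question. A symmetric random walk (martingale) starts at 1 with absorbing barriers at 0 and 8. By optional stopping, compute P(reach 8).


By optional stopping theorem: E(M at tau) = M(0) = 1
P(hit 8)*8 + P(hit 0)*0 = 1
P(hit 8) = (1 - 0)/(8 - 0) = 1/8 = 0.1250

0.1250


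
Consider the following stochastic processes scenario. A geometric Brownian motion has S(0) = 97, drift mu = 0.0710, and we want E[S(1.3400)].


E[S(t)] = S(0) * exp(mu * t)
= 97 * exp(0.0710 * 1.3400)
= 97 * 1.0998
= 106.6818

106.6818


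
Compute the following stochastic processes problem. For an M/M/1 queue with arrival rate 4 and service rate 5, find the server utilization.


rho = lambda/mu
= 4/5
= 0.8000

0.8000


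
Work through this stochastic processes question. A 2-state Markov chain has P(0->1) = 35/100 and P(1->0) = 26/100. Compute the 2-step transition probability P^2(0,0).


Computing P^2 by matrix multiplication.
P = [[0.6500, 0.3500], [0.2600, 0.7400]]
After raising P to the power 2:
P^2(0,0) = 0.5135

0.5135


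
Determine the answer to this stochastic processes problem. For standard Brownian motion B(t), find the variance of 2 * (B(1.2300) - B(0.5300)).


Var(alpha*(B(t)-B(s))) = alpha^2 * (t-s)
= 2^2 * (1.2300 - 0.5300)
= 4 * 0.7000
= 2.8000

2.8000


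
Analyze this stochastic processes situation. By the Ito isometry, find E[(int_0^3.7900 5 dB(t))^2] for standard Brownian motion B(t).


By Ito isometry: E[(int f dB)^2] = int f^2 dt
= 5^2 * 3.7900
= 25 * 3.7900 = 94.7500

94.7500


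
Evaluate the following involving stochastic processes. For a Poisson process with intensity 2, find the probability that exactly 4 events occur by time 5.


P(N(t)=k) = (lambda*t)^k * exp(-lambda*t) / k!
lambda*t = 10
= 10^4 * exp(-10) / 4!
= 10000 * 4.5400e-05 / 24
= 0.0189

0.0189


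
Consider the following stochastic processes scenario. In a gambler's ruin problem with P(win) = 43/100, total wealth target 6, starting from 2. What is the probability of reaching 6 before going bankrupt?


Gambler's ruin formula:
r = q/p = 0.5700/0.4300 = 1.3256
P(win) = (1 - r^i)/(1 - r^N)
= (1 - 1.3256^2)/(1 - 1.3256^6)
= 0.1711

0.1711


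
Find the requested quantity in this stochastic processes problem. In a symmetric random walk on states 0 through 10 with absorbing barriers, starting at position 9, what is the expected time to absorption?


For symmetric RW on 0,...,N with absorbing barriers, E(i) = i*(N-i)
E(9) = 9 * 1 = 9

9


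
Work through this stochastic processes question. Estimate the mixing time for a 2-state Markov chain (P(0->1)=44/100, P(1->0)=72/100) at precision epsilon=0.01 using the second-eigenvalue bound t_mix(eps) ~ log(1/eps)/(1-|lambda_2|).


lambda_2 = |1 - p01 - p10| = |1 - 0.4400 - 0.7200| = 0.1600
t_mix ~ log(1/eps)/(1 - |lambda_2|)
= log(100)/(1 - 0.1600) = 4.6052/0.8400
= 5.4823

5.4823


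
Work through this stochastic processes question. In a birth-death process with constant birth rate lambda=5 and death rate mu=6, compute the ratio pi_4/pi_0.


For birth-death process, pi_n/pi_0 = (lambda/mu)^n
= (5/6)^4
= 0.4823

0.4823


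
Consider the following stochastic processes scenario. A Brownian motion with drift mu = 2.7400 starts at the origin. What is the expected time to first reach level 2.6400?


Expected first passage time = a/mu
= 2.6400/2.7400
= 0.9635

0.9635


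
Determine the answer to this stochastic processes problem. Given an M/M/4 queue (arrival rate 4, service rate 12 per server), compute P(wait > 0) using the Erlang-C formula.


a = lambda/mu = 0.3333
rho = a/c = 0.0833
Erlang-C formula applied:
C(c,a) = 4.0209e-04

4.0209e-04


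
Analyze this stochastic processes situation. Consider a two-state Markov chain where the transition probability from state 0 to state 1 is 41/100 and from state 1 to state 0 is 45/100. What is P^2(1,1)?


Computing P^2 by matrix multiplication.
P = [[0.5900, 0.4100], [0.4500, 0.5500]]
After raising P to the power 2:
P^2(1,1) = 0.4870

0.4870


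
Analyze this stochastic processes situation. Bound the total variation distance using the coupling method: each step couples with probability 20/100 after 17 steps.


TV distance bound <= (1-delta)^n
= (1 - 0.2000)^17
= 0.8000^17
= 0.0225

0.0225


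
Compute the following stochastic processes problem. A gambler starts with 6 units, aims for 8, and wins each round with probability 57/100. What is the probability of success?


Gambler's ruin formula:
r = q/p = 0.4300/0.5700 = 0.7544
P(win) = (1 - r^i)/(1 - r^N)
= (1 - 0.7544^6)/(1 - 0.7544^8)
= 0.9113

0.9113


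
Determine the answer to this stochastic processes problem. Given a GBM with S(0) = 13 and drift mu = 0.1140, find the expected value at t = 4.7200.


E[S(t)] = S(0) * exp(mu * t)
= 13 * exp(0.1140 * 4.7200)
= 13 * 1.7127
= 22.2653

22.2653


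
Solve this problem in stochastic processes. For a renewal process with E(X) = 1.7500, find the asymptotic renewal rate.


Long-run renewal rate = 1/E(X)
= 1/1.7500
= 0.5714

0.5714


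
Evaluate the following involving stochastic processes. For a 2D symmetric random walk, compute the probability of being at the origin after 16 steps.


P = C(16,8)^2 / 4^16
= 12870^2 / 4294967296
= 165636900 / 4294967296
= 0.0386

0.0386


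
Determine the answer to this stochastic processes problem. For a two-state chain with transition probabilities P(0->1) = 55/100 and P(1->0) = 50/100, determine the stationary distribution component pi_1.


Stationary distribution: pi_0 = p10/(p01+p10), pi_1 = p01/(p01+p10)
p01 = 0.5500, p10 = 0.5000
pi_1 = 0.5238

0.5238


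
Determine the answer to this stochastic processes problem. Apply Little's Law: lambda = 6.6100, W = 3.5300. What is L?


Little's Law: L = lambda * W
= 6.6100 * 3.5300
= 23.3333

23.3333


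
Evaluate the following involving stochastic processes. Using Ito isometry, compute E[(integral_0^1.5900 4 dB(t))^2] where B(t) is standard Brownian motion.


By Ito isometry: E[(int f dB)^2] = int f^2 dt
= 4^2 * 1.5900
= 16 * 1.5900 = 25.4400

25.4400


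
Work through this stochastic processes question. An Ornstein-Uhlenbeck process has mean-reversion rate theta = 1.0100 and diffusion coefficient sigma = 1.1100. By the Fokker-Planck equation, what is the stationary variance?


Stationary variance = sigma^2 / (2*theta)
= 1.1100^2 / (2*1.0100)
= 1.2321 / 2.0200
= 0.6100

0.6100


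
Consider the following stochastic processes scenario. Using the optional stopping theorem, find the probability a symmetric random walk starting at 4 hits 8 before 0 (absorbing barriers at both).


By optional stopping theorem: E(M at tau) = M(0) = 4
P(hit 8)*8 + P(hit 0)*0 = 4
P(hit 8) = (4 - 0)/(8 - 0) = 1/2 = 0.5000

0.5000


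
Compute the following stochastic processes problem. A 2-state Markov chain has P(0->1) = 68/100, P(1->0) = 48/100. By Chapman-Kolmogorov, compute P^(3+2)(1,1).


P^5 = P^3 * P^2
Computing via matrix multiplication of the transition matrix.
Entry (1,1) of P^5 = 0.5862

0.5862


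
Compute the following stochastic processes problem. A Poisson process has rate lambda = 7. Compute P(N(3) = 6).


P(N(t)=k) = (lambda*t)^k * exp(-lambda*t) / k!
lambda*t = 21
= 21^6 * exp(-21) / 6!
= 85766121 * 7.5826e-10 / 720
= 9.0323e-05

9.0323e-05


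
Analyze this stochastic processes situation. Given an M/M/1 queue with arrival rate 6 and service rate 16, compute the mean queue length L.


rho = 6/16 = 0.3750
L = rho/(1-rho)
= 0.3750/0.6250
= 0.6000

0.6000


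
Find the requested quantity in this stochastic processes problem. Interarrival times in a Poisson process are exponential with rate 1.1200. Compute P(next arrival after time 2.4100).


P(X > t) = exp(-lambda * t)
= exp(-1.1200 * 2.4100)
= exp(-2.6992) = 0.0673

0.0673


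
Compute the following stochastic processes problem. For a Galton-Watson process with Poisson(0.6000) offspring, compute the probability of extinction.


Since mu = 0.6000 <= 1, extinction probability = 1.

1.0000


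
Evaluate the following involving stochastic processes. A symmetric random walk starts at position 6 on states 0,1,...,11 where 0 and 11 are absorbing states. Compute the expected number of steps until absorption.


For symmetric RW on 0,...,N with absorbing barriers, E(i) = i*(N-i)
E(6) = 6 * 5 = 30

30


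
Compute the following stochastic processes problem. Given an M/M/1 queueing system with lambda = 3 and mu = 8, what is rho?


rho = lambda/mu
= 3/8
= 0.3750

0.3750


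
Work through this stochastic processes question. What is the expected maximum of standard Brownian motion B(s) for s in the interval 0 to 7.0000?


E(max B(s)) = sqrt(2t/pi)
= sqrt(2*7.0000/pi)
= sqrt(4.4563)
= 2.1110

2.1110


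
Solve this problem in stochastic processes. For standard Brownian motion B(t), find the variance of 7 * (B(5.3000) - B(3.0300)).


Var(alpha*(B(t)-B(s))) = alpha^2 * (t-s)
= 7^2 * (5.3000 - 3.0300)
= 49 * 2.2700
= 111.2300

111.2300


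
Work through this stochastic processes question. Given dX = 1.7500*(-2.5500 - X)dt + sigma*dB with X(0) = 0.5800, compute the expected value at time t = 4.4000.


E[X(t)] = mu + (X(0) - mu)*exp(-theta*t)
= -2.5500 + (0.5800 - -2.5500)*exp(-1.7500*4.4000)
= -2.5500 + 3.1300 * 4.5283e-04
= -2.5486

-2.5486


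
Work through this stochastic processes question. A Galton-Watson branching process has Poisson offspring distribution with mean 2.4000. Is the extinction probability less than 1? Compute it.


Since mu = 2.4000 > 1, extinction prob q < 1.
Solve s = exp(mu*(s-1)) iteratively.
q = 0.1214

0.1214


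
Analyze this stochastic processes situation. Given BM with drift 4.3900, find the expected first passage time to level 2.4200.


Expected first passage time = a/mu
= 2.4200/4.3900
= 0.5513

0.5513


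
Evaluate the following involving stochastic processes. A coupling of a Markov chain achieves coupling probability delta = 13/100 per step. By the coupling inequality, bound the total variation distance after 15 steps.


TV distance bound <= (1-delta)^n
= (1 - 0.1300)^15
= 0.8700^15
= 0.1238

0.1238


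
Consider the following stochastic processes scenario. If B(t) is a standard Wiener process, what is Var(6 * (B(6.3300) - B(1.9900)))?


Var(alpha*(B(t)-B(s))) = alpha^2 * (t-s)
= 6^2 * (6.3300 - 1.9900)
= 36 * 4.3400
= 156.2400

156.2400


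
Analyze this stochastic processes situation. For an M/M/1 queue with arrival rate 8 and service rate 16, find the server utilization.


rho = lambda/mu
= 8/16
= 0.5000

0.5000


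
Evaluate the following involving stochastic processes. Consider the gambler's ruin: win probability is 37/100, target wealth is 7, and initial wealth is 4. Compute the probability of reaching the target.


Gambler's ruin formula:
r = q/p = 0.6300/0.3700 = 1.7027
P(win) = (1 - r^i)/(1 - r^N)
= (1 - 1.7027^4)/(1 - 1.7027^7)
= 0.1829

0.1829


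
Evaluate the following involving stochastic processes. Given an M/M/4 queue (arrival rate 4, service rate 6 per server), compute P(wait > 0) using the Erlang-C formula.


a = lambda/mu = 0.6667
rho = a/c = 0.1667
Erlang-C formula applied:
C(c,a) = 0.0051

0.0051


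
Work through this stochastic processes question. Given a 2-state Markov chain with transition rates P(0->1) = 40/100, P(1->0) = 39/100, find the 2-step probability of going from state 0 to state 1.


Computing P^2 by matrix multiplication.
P = [[0.6000, 0.4000], [0.3900, 0.6100]]
After raising P to the power 2:
P^2(0,1) = 0.4840

0.4840


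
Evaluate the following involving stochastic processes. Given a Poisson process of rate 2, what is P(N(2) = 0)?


P(N(t)=k) = (lambda*t)^k * exp(-lambda*t) / k!
lambda*t = 4
= 4^0 * exp(-4) / 0!
= 1 * 0.0183 / 1
= 0.0183

0.0183


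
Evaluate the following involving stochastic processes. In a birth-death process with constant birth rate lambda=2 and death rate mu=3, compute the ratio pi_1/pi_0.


For birth-death process, pi_n/pi_0 = (lambda/mu)^n
= (2/3)^1
= 0.6667

0.6667


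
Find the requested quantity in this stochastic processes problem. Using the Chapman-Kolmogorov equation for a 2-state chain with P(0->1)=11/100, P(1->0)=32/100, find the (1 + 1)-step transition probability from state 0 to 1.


P^2 = P^1 * P^1
Computing via matrix multiplication of the transition matrix.
Entry (0,1) of P^2 = 0.1727

0.1727


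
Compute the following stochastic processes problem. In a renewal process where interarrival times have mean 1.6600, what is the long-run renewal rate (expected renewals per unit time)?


Long-run renewal rate = 1/E(X)
= 1/1.6600
= 0.6024

0.6024


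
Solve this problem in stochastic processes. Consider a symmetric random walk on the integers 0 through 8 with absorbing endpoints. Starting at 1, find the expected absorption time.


For symmetric RW on 0,...,N with absorbing barriers, E(i) = i*(N-i)
E(1) = 1 * 7 = 7

7


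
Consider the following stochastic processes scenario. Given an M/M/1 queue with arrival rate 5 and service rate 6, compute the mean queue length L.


rho = 5/6 = 0.8333
L = rho/(1-rho)
= 0.8333/0.1667
= 5.0000

5.0000


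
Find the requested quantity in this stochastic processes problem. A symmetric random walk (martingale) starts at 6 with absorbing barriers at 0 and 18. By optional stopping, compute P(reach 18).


By optional stopping theorem: E(M at tau) = M(0) = 6
P(hit 18)*18 + P(hit 0)*0 = 6
P(hit 18) = (6 - 0)/(18 - 0) = 1/3 = 0.3333

0.3333


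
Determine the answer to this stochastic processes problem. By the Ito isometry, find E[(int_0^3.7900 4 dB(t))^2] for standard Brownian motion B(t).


By Ito isometry: E[(int f dB)^2] = int f^2 dt
= 4^2 * 3.7900
= 16 * 3.7900 = 60.6400

60.6400


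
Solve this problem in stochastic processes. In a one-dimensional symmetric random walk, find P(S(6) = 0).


P(S(6) = 0) = C(6,3) / 4^3
= 20 / 64
= 0.3125

0.3125


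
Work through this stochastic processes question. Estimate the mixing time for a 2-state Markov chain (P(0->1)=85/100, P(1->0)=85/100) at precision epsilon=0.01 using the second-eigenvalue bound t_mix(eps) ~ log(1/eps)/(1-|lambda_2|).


lambda_2 = |1 - p01 - p10| = |1 - 0.8500 - 0.8500| = 0.7000
t_mix ~ log(1/eps)/(1 - |lambda_2|)
= log(100)/(1 - 0.7000) = 4.6052/0.3000
= 15.3506

15.3506


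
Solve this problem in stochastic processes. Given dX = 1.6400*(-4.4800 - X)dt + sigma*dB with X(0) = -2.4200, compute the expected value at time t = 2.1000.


E[X(t)] = mu + (X(0) - mu)*exp(-theta*t)
= -4.4800 + (-2.4200 - -4.4800)*exp(-1.6400*2.1000)
= -4.4800 + 2.0600 * 0.0319
= -4.4142

-4.4142


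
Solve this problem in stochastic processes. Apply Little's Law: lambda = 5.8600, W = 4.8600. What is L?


Little's Law: L = lambda * W
= 5.8600 * 4.8600
= 28.4796

28.4796


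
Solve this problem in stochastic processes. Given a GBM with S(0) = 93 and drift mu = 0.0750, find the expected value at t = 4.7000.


E[S(t)] = S(0) * exp(mu * t)
= 93 * exp(0.0750 * 4.7000)
= 93 * 1.4226
= 132.3036

132.3036


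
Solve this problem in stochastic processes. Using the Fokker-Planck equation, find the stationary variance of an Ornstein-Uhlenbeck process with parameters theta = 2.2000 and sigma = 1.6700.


Stationary variance = sigma^2 / (2*theta)
= 1.6700^2 / (2*2.2000)
= 2.7889 / 4.4000
= 0.6338

0.6338


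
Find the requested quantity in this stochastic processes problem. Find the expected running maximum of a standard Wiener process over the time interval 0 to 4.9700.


E(max B(s)) = sqrt(2t/pi)
= sqrt(2*4.9700/pi)
= sqrt(3.1640)
= 1.7788

1.7788


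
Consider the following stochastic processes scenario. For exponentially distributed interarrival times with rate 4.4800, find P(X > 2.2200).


P(X > t) = exp(-lambda * t)
= exp(-4.4800 * 2.2200)
= exp(-9.9456) = 4.7938e-05

4.7938e-05


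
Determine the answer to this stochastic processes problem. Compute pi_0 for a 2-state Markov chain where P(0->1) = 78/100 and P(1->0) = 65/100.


Stationary distribution: pi_0 = p10/(p01+p10), pi_1 = p01/(p01+p10)
p01 = 0.7800, p10 = 0.6500
pi_0 = 0.4545

0.4545


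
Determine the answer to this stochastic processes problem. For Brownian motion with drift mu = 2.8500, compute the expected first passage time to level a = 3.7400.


Expected first passage time = a/mu
= 3.7400/2.8500
= 1.3123

1.3123


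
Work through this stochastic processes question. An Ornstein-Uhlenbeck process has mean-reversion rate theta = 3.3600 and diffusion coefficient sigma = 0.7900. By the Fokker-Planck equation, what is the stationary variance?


Stationary variance = sigma^2 / (2*theta)
= 0.7900^2 / (2*3.3600)
= 0.6241 / 6.7200
= 0.0929

0.0929


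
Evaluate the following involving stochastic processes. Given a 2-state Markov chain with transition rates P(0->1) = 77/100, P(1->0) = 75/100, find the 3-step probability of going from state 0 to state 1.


Computing P^3 by matrix multiplication.
P = [[0.2300, 0.7700], [0.7500, 0.2500]]
After raising P to the power 3:
P^3(0,1) = 0.5778

0.5778


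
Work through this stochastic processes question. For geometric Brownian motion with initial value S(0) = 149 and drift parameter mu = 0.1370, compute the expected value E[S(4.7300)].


E[S(t)] = S(0) * exp(mu * t)
= 149 * exp(0.1370 * 4.7300)
= 149 * 1.9117
= 284.8482

284.8482


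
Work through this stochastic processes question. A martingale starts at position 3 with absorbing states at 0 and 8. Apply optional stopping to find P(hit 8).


By optional stopping theorem: E(M at tau) = M(0) = 3
P(hit 8)*8 + P(hit 0)*0 = 3
P(hit 8) = (3 - 0)/(8 - 0) = 3/8 = 0.3750

0.3750


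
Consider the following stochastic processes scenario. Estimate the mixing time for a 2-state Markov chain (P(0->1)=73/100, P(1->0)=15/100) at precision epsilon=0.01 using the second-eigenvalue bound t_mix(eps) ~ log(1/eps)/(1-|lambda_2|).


lambda_2 = |1 - p01 - p10| = |1 - 0.7300 - 0.1500| = 0.1200
t_mix ~ log(1/eps)/(1 - |lambda_2|)
= log(100)/(1 - 0.1200) = 4.6052/0.8800
= 5.2331

5.2331


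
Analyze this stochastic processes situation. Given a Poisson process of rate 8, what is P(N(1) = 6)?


P(N(t)=k) = (lambda*t)^k * exp(-lambda*t) / k!
lambda*t = 8
= 8^6 * exp(-8) / 6!
= 262144 * 3.3546e-04 / 720
= 0.1221

0.1221


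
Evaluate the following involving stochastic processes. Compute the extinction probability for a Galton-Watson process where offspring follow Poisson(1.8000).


Since mu = 1.8000 > 1, extinction prob q < 1.
Solve s = exp(mu*(s-1)) iteratively.
q = 0.2676

0.2676


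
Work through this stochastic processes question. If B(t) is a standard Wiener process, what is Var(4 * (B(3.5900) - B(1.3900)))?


Var(alpha*(B(t)-B(s))) = alpha^2 * (t-s)
= 4^2 * (3.5900 - 1.3900)
= 16 * 2.2000
= 35.2000

35.2000


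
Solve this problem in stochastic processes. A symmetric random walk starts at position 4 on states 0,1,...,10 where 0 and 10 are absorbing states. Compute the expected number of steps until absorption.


For symmetric RW on 0,...,N with absorbing barriers, E(i) = i*(N-i)
E(4) = 4 * 6 = 24

24


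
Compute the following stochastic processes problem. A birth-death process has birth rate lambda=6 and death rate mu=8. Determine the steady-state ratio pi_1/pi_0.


For birth-death process, pi_n/pi_0 = (lambda/mu)^n
= (6/8)^1
= 0.7500

0.7500


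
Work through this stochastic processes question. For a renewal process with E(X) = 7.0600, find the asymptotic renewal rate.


Long-run renewal rate = 1/E(X)
= 1/7.0600
= 0.1416

0.1416


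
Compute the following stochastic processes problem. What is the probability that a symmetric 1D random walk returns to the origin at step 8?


P(S(8) = 0) = C(8,4) / 4^4
= 70 / 256
= 0.2734

0.2734


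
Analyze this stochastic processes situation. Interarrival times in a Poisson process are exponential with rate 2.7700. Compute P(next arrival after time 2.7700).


P(X > t) = exp(-lambda * t)
= exp(-2.7700 * 2.7700)
= exp(-7.6729) = 4.6527e-04

4.6527e-04


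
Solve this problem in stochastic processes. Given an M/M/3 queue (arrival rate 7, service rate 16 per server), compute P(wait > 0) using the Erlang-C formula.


a = lambda/mu = 0.4375
rho = a/c = 0.1458
Erlang-C formula applied:
C(c,a) = 0.0105

0.0105


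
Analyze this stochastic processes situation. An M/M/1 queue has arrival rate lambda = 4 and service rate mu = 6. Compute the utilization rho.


rho = lambda/mu
= 4/6
= 0.6667

0.6667


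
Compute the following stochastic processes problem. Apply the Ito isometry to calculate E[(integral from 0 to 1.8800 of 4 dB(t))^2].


By Ito isometry: E[(int f dB)^2] = int f^2 dt
= 4^2 * 1.8800
= 16 * 1.8800 = 30.0800

30.0800


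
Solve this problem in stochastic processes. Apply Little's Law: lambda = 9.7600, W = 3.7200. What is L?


Little's Law: L = lambda * W
= 9.7600 * 3.7200
= 36.3072

36.3072


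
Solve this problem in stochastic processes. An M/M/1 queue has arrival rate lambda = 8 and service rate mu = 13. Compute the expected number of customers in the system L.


rho = 8/13 = 0.6154
L = rho/(1-rho)
= 0.6154/0.3846
= 1.6000

1.6000


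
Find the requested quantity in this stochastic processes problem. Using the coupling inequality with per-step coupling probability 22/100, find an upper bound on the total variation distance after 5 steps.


TV distance bound <= (1-delta)^n
= (1 - 0.2200)^5
= 0.7800^5
= 0.2887

0.2887


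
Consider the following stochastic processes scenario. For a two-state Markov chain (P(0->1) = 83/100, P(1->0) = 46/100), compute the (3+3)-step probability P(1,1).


P^6 = P^3 * P^3
Computing via matrix multiplication of the transition matrix.
Entry (1,1) of P^6 = 0.6436

0.6436
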